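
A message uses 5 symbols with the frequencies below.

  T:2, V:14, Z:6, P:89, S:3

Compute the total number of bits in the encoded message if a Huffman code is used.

Merge the two smallest weights repeatedly:
T(2) + S(3) → 5
5 + Z(6) → 11
11 + V(14) → 25
25 + P(89) → 114
Each symbol's bit-cost is frequency × depth; summing gives 155 bits (equivalently 5 + 11 + 25 + 114).

155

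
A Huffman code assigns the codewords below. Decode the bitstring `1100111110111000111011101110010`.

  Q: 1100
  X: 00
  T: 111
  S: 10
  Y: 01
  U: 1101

Read left to right; each codeword is recognised as soon as it completes (prefix code):
  1100→Q | 111→T | 1101→U | 1100→Q | 01→Y | 1101→U | 1101→U | 1100→Q | 10→S
Decoded message: QTUQYUUQS

QTUQYUUQS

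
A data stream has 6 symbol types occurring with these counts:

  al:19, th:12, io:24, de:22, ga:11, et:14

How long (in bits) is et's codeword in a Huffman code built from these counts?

3

Repeatedly merge the two smallest:
ga(11) + th(12) → 23
et(14) + al(19) → 33
de(22) + 23 → 45
io(24) + 33 → 57
45 + 57 → 102
The subtree containing et is merged 3 times, so code length = 3.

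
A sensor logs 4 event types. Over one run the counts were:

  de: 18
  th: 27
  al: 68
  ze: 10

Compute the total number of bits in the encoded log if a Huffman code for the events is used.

206

Greedily combine the two least-frequent nodes:
ze(10) + de(18) → 28
th(27) + 28 → 55
55 + al(68) → 123
Each symbol's bit-cost is frequency × depth; summing gives 206 bits (equivalently 28 + 55 + 123).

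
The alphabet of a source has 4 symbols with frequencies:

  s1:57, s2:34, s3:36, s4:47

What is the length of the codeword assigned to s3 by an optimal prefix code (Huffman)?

Build the tree from the bottom:
combine s2(34), s3(36) → 70
combine s4(47), s1(57) → 104
combine 70, 104 → 174
s3's leaf is at depth 2, giving a 2-bit codeword.

2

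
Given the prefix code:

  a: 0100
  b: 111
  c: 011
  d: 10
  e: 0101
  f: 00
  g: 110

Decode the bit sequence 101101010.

Read left to right; each codeword is recognised as soon as it completes (prefix code):
  10→d | 110→g | 10→d | 10→d
Decoded message: dgdd

dgdd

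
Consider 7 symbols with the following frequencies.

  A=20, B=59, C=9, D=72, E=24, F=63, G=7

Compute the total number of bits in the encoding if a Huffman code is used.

Merge the two smallest weights repeatedly:
G(7) + C(9) → 16
16 + A(20) → 36
E(24) + 36 → 60
B(59) + 60 → 119
F(63) + D(72) → 135
119 + 135 → 254
The encoded length is the sum of every internal node's weight: 16 + 36 + 60 + 119 + 135 + 254 = 620 bits.

620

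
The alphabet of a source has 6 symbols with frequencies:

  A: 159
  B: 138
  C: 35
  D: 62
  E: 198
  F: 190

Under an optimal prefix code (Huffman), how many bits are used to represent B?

Build the tree from the bottom:
merge C(35) and D(62): 97
merge 97 and B(138): 235
merge A(159) and F(190): 349
merge E(198) and 235: 433
merge 349 and 433: 782
The subtree containing B is merged 3 times, so code length = 3.

3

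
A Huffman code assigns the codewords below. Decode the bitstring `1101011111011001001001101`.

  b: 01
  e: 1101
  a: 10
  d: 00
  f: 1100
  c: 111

ebcafabde

Read left to right; each codeword is recognised as soon as it completes (prefix code):
  1101→e | 01→b | 111→c | 10→a | 1100→f | 10→a | 01→b | 00→d | 1101→e
Decoded message: ebcafabde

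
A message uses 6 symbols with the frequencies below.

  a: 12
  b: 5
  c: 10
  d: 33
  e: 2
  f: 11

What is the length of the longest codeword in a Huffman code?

Merge the two lowest-weight nodes at each step:
e(2) + b(5) → 7
7 + c(10) → 17
f(11) + a(12) → 23
17 + 23 → 40
d(33) + 40 → 73
The rarest symbols sit at the bottom; the longest codeword is 4 bits.

4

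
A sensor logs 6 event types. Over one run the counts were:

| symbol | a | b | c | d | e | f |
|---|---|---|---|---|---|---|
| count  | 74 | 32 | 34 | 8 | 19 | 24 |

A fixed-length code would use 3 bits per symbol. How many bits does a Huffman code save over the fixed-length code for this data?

Fixed-length: 3 bits × 191 symbols = 573 bits.
Huffman merges:
combine d(8), e(19) → 27
combine f(24), 27 → 51
combine b(32), c(34) → 66
combine 51, 66 → 117
combine a(74), 117 → 191
Huffman total = 27 + 51 + 66 + 117 + 191 = 452 bits.
Saving = 573 − 452 = 121 bits.

121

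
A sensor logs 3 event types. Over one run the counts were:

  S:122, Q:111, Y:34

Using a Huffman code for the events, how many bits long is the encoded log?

Greedily combine the two least-frequent nodes:
Y(34) + Q(111) → 145
S(122) + 145 → 267
Total encoded bits = sum of merged weights = 145 + 267 = 412.

412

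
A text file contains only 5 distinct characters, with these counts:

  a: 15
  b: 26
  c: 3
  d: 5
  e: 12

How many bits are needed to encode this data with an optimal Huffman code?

124

Build the Huffman tree bottom-up:
combine c(3), d(5) → 8
combine 8, e(12) → 20
combine a(15), 20 → 35
combine b(26), 35 → 61
Total encoded bits = sum of merged weights = 8 + 20 + 35 + 61 = 124.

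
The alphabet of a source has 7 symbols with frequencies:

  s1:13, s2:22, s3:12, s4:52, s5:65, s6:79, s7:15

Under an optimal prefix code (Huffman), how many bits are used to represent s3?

4

Huffman merges, smallest pair first:
merge s3(12) and s1(13): 25
merge s7(15) and s2(22): 37
merge 25 and 37: 62
merge s4(52) and 62: 114
merge s5(65) and s6(79): 144
merge 114 and 144: 258
s3 sits 4 levels below the root, so its codeword is 4 bits.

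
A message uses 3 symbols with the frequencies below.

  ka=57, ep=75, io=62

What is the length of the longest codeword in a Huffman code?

Merge the two lowest-weight nodes at each step:
ka(57) + io(62) → 119
ep(75) + 119 → 194
Maximum depth reached is 2.

2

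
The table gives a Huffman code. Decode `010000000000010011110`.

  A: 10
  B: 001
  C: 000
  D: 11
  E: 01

ECCCBBDA

Read left to right; each codeword is recognised as soon as it completes (prefix code):
  01→E | 000→C | 000→C | 000→C | 001→B | 001→B | 11→D | 10→A
Decoded message: ECCCBBDA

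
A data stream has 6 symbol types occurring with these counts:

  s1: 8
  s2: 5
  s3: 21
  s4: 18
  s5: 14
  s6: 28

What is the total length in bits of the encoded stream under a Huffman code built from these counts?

Greedily combine the two least-frequent nodes:
combine s2(5), s1(8) → 13
combine 13, s5(14) → 27
combine s4(18), s3(21) → 39
combine 27, s6(28) → 55
combine 39, 55 → 94
The encoded length is the sum of every internal node's weight: 13 + 27 + 39 + 55 + 94 = 228 bits.

228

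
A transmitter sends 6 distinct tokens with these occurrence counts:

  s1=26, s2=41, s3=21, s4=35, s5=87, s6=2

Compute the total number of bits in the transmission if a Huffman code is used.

Build the Huffman tree bottom-up:
combine s6(2), s3(21) → 23
combine 23, s1(26) → 49
combine s4(35), s2(41) → 76
combine 49, 76 → 125
combine s5(87), 125 → 212
Each symbol's bit-cost is frequency × depth; summing gives 485 bits (equivalently 23 + 49 + 76 + 125 + 212).

485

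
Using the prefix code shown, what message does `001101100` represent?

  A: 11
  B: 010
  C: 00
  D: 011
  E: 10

Read left to right; each codeword is recognised as soon as it completes (prefix code):
  00→C | 11→A | 011→D | 00→C
Decoded message: CADC

CADC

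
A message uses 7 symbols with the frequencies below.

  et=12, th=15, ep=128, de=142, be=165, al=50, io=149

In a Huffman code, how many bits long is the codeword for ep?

Repeatedly merge the two smallest:
combine et(12), th(15) → 27
combine 27, al(50) → 77
combine 77, ep(128) → 205
combine de(142), io(149) → 291
combine be(165), 205 → 370
combine 291, 370 → 661
The subtree containing ep is merged 3 times, so code length = 3.

3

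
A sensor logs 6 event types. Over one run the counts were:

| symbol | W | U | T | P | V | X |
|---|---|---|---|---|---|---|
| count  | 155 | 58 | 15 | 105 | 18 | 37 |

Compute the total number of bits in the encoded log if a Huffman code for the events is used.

Build the Huffman tree bottom-up:
T(15) + V(18) → 33
33 + X(37) → 70
U(58) + 70 → 128
P(105) + 128 → 233
W(155) + 233 → 388
Total encoded bits = sum of merged weights = 33 + 70 + 128 + 233 + 388 = 852.

852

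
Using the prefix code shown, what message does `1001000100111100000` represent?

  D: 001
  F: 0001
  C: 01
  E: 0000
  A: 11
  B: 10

BCFDABE

Read left to right; each codeword is recognised as soon as it completes (prefix code):
  10→B | 01→C | 0001→F | 001→D | 11→A | 10→B | 0000→E
Decoded message: BCFDABE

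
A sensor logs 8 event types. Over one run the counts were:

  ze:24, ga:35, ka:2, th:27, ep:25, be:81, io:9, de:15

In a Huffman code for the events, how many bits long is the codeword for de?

Repeatedly merge the two smallest:
combine ka(2), io(9) → 11
combine 11, de(15) → 26
combine ze(24), ep(25) → 49
combine 26, th(27) → 53
combine ga(35), 49 → 84
combine 53, be(81) → 134
combine 84, 134 → 218
de's leaf is at depth 4, giving a 4-bit codeword.

4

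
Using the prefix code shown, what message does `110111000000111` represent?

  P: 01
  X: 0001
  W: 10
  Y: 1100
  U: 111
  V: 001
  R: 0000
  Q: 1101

Read left to right; each codeword is recognised as soon as it completes (prefix code):
  1101→Q | 1100→Y | 0000→R | 111→U
Decoded message: QYRU

QYRU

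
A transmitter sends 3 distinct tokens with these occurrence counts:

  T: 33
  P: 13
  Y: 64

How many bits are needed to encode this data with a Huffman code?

Build the Huffman tree bottom-up:
combine P(13), T(33) → 46
combine 46, Y(64) → 110
Each symbol's bit-cost is frequency × depth; summing gives 156 bits (equivalently 46 + 110).

156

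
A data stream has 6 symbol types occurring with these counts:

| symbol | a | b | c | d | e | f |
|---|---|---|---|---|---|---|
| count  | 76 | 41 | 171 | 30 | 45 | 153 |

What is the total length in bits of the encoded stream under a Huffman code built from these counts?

Greedily combine the two least-frequent nodes:
combine d(30), b(41) → 71
combine e(45), 71 → 116
combine a(76), 116 → 192
combine f(153), c(171) → 324
combine 192, 324 → 516
The encoded length is the sum of every internal node's weight: 71 + 116 + 192 + 324 + 516 = 1219 bits.

1219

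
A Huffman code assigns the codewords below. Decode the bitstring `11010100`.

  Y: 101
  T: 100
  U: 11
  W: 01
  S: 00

Read left to right; each codeword is recognised as soon as it completes (prefix code):
  11→U | 01→W | 01→W | 00→S
Decoded message: UWWS

UWWS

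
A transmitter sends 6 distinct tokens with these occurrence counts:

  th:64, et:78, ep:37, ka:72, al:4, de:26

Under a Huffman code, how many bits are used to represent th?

2

Repeatedly merge the two smallest:
al(4) + de(26) → 30
30 + ep(37) → 67
th(64) + 67 → 131
ka(72) + et(78) → 150
131 + 150 → 281
th's leaf is at depth 2, giving a 2-bit codeword.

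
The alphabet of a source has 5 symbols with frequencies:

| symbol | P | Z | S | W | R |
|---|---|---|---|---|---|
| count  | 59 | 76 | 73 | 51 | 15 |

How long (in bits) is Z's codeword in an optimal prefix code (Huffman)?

2

Repeatedly merge the two smallest:
R(15) + W(51) → 66
P(59) + 66 → 125
S(73) + Z(76) → 149
125 + 149 → 274
Z sits 2 levels below the root, so its codeword is 2 bits.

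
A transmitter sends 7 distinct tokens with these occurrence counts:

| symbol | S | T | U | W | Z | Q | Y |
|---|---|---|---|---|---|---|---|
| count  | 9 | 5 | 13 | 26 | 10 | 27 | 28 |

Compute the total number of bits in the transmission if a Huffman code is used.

Greedily combine the two least-frequent nodes:
combine T(5), S(9) → 14
combine Z(10), U(13) → 23
combine 14, 23 → 37
combine W(26), Q(27) → 53
combine Y(28), 37 → 65
combine 53, 65 → 118
The encoded length is the sum of every internal node's weight: 14 + 23 + 37 + 53 + 65 + 118 = 310 bits.

310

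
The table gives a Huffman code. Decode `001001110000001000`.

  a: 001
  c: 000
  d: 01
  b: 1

Read left to right; each codeword is recognised as soon as it completes (prefix code):
  001→a | 001→a | 1→b | 1→b | 000→c | 000→c | 1→b | 000→c
Decoded message: aabbccbc

aabbccbc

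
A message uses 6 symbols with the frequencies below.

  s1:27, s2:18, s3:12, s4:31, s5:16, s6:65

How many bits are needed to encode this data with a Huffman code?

Merge the two smallest weights repeatedly:
combine s3(12), s5(16) → 28
combine s2(18), s1(27) → 45
combine 28, s4(31) → 59
combine 45, 59 → 104
combine s6(65), 104 → 169
Each symbol's bit-cost is frequency × depth; summing gives 405 bits (equivalently 28 + 45 + 59 + 104 + 169).

405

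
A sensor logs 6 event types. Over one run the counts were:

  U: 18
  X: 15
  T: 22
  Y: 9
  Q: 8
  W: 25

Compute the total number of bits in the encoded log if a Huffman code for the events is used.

Build the Huffman tree bottom-up:
Q(8) + Y(9) → 17
X(15) + 17 → 32
U(18) + T(22) → 40
W(25) + 32 → 57
40 + 57 → 97
Total encoded bits = sum of merged weights = 17 + 32 + 40 + 57 + 97 = 243.

243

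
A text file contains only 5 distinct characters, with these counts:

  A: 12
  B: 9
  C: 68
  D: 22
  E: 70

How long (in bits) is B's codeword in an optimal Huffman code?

Build the tree from the bottom:
combine B(9), A(12) → 21
combine 21, D(22) → 43
combine 43, C(68) → 111
combine E(70), 111 → 181
B sits 4 levels below the root, so its codeword is 4 bits.

4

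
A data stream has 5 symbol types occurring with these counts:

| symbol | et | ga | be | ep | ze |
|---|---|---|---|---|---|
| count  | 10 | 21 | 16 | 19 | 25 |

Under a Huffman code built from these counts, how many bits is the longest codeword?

Merge the two lowest-weight nodes at each step:
et(10) + be(16) → 26
ep(19) + ga(21) → 40
ze(25) + 26 → 51
40 + 51 → 91
The rarest symbols sit at the bottom; the longest codeword is 3 bits.

3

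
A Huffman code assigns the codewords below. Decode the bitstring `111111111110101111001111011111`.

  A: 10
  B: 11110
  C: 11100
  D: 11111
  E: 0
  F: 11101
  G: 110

Read left to right; each codeword is recognised as soon as it completes (prefix code):
  11111→D | 11111→D | 10→A | 10→A | 11110→B | 0→E | 11110→B | 11111→D
Decoded message: DDAABEBD

DDAABEBD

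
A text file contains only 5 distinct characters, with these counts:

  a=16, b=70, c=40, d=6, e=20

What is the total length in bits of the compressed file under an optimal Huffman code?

298

Greedily combine the two least-frequent nodes:
merge d(6) and a(16): 22
merge e(20) and 22: 42
merge c(40) and 42: 82
merge b(70) and 82: 152
Each symbol's bit-cost is frequency × depth; summing gives 298 bits (equivalently 22 + 42 + 82 + 152).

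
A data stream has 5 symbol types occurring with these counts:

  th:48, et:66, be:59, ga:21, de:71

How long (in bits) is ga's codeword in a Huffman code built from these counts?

Build the tree from the bottom:
combine ga(21), th(48) → 69
combine be(59), et(66) → 125
combine 69, de(71) → 140
combine 125, 140 → 265
ga sits 3 levels below the root, so its codeword is 3 bits.

3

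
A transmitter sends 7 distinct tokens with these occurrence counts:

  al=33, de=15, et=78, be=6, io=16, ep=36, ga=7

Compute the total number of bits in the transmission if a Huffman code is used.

458

Merge the two smallest weights repeatedly:
be(6) + ga(7) → 13
13 + de(15) → 28
io(16) + 28 → 44
al(33) + ep(36) → 69
44 + 69 → 113
et(78) + 113 → 191
Total encoded bits = sum of merged weights = 13 + 28 + 44 + 69 + 113 + 191 = 458.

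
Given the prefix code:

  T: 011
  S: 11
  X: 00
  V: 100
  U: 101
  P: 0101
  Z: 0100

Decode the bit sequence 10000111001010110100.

VXSVUTZ

Read left to right; each codeword is recognised as soon as it completes (prefix code):
  100→V | 00→X | 11→S | 100→V | 101→U | 011→T | 0100→Z
Decoded message: VXSVUTZ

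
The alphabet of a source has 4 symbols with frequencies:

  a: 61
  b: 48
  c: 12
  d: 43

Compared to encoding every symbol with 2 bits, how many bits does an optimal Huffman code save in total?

6

Fixed-length: 2 bits × 164 symbols = 328 bits.
Huffman merges:
merge c(12) and d(43): 55
merge b(48) and 55: 103
merge a(61) and 103: 164
Huffman total = 55 + 103 + 164 = 322 bits.
Saving = 328 − 322 = 6 bits.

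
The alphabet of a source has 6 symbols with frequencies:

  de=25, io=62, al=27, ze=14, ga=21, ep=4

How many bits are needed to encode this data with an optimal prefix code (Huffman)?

353

Greedily combine the two least-frequent nodes:
combine ep(4), ze(14) → 18
combine 18, ga(21) → 39
combine de(25), al(27) → 52
combine 39, 52 → 91
combine io(62), 91 → 153
Each symbol's bit-cost is frequency × depth; summing gives 353 bits (equivalently 18 + 39 + 52 + 91 + 153).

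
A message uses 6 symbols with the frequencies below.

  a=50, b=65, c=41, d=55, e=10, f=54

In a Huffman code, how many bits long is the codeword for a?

Build the tree from the bottom:
combine e(10), c(41) → 51
combine a(50), 51 → 101
combine f(54), d(55) → 109
combine b(65), 101 → 166
combine 109, 166 → 275
The subtree containing a is merged 3 times, so code length = 3.

3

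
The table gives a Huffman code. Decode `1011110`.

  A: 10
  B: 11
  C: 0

Read left to right; each codeword is recognised as soon as it completes (prefix code):
  10→A | 11→B | 11→B | 0→C
Decoded message: ABBC

ABBC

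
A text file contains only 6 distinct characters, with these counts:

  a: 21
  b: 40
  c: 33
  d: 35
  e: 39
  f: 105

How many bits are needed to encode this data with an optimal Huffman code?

663

Greedily combine the two least-frequent nodes:
a(21) + c(33) → 54
d(35) + e(39) → 74
b(40) + 54 → 94
74 + 94 → 168
f(105) + 168 → 273
The encoded length is the sum of every internal node's weight: 54 + 74 + 94 + 168 + 273 = 663 bits.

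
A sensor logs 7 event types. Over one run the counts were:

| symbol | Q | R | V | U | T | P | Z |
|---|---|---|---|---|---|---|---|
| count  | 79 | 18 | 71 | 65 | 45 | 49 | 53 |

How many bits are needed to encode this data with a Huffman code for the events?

Build the Huffman tree bottom-up:
combine R(18), T(45) → 63
combine P(49), Z(53) → 102
combine 63, U(65) → 128
combine V(71), Q(79) → 150
combine 102, 128 → 230
combine 150, 230 → 380
Each symbol's bit-cost is frequency × depth; summing gives 1053 bits (equivalently 63 + 102 + 128 + 150 + 230 + 380).

1053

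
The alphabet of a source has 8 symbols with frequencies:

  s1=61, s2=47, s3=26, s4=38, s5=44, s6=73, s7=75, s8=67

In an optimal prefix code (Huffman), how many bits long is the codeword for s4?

Build the tree from the bottom:
merge s3(26) and s4(38): 64
merge s5(44) and s2(47): 91
merge s1(61) and 64: 125
merge s8(67) and s6(73): 140
merge s7(75) and 91: 166
merge 125 and 140: 265
merge 166 and 265: 431
s4 sits 4 levels below the root, so its codeword is 4 bits.

4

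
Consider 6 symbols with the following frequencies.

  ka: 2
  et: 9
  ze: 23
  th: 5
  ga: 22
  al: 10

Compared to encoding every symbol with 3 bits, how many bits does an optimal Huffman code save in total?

Fixed-length: 3 bits × 71 symbols = 213 bits.
Huffman merges:
combine ka(2), th(5) → 7
combine 7, et(9) → 16
combine al(10), 16 → 26
combine ga(22), ze(23) → 45
combine 26, 45 → 71
Huffman total = 7 + 16 + 26 + 45 + 71 = 165 bits.
Saving = 213 − 165 = 48 bits.

48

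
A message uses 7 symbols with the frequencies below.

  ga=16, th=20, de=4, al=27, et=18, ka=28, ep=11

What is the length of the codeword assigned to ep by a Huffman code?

4

Huffman merges, smallest pair first:
de(4) + ep(11) → 15
15 + ga(16) → 31
et(18) + th(20) → 38
al(27) + ka(28) → 55
31 + 38 → 69
55 + 69 → 124
ep sits 4 levels below the root, so its codeword is 4 bits.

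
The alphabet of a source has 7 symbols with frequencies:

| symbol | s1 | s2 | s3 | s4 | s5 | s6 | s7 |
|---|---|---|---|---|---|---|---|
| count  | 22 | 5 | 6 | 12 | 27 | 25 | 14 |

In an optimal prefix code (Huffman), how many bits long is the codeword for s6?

2

Build the tree from the bottom:
combine s2(5), s3(6) → 11
combine 11, s4(12) → 23
combine s7(14), s1(22) → 36
combine 23, s6(25) → 48
combine s5(27), 36 → 63
combine 48, 63 → 111
s6 sits 2 levels below the root, so its codeword is 2 bits.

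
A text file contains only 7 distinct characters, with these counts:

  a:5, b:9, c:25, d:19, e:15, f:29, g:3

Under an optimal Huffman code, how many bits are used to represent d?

Repeatedly merge the two smallest:
g(3) + a(5) → 8
8 + b(9) → 17
e(15) + 17 → 32
d(19) + c(25) → 44
f(29) + 32 → 61
44 + 61 → 105
d sits 2 levels below the root, so its codeword is 2 bits.

2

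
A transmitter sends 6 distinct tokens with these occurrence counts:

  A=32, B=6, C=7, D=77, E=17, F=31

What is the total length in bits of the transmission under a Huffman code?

Build the Huffman tree bottom-up:
merge B(6) and C(7): 13
merge 13 and E(17): 30
merge 30 and F(31): 61
merge A(32) and 61: 93
merge D(77) and 93: 170
Total encoded bits = sum of merged weights = 13 + 30 + 61 + 93 + 170 = 367.

367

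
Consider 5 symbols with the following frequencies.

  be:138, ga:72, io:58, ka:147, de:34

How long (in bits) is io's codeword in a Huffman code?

Build the tree from the bottom:
merge de(34) and io(58): 92
merge ga(72) and 92: 164
merge be(138) and ka(147): 285
merge 164 and 285: 449
io sits 3 levels below the root, so its codeword is 3 bits.

3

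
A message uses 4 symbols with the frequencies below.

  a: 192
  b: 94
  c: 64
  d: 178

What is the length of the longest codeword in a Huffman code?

Merge the two lowest-weight nodes at each step:
c(64) + b(94) → 158
158 + d(178) → 336
a(192) + 336 → 528
The rarest symbols sit at the bottom; the longest codeword is 3 bits.

3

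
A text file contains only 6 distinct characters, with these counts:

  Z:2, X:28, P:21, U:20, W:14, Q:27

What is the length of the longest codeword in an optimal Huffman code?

4

Merge the two lowest-weight nodes at each step:
combine Z(2), W(14) → 16
combine 16, U(20) → 36
combine P(21), Q(27) → 48
combine X(28), 36 → 64
combine 48, 64 → 112
The rarest symbols sit at the bottom; the longest codeword is 4 bits.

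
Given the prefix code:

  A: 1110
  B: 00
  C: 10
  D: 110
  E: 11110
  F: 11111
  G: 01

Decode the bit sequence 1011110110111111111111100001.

CEDFFABG

Read left to right; each codeword is recognised as soon as it completes (prefix code):
  10→C | 11110→E | 110→D | 11111→F | 11111→F | 1110→A | 00→B | 01→G
Decoded message: CEDFFABG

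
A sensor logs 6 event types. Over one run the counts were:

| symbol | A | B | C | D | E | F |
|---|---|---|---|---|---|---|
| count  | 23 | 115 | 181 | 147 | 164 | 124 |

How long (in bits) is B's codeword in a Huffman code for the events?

4

Build the tree from the bottom:
merge A(23) and B(115): 138
merge F(124) and 138: 262
merge D(147) and E(164): 311
merge C(181) and 262: 443
merge 311 and 443: 754
B's leaf is at depth 4, giving a 4-bit codeword.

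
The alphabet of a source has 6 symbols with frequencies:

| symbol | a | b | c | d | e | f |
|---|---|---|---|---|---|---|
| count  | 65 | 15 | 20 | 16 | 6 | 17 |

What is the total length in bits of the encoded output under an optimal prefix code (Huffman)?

Build the Huffman tree bottom-up:
combine e(6), b(15) → 21
combine d(16), f(17) → 33
combine c(20), 21 → 41
combine 33, 41 → 74
combine a(65), 74 → 139
Each symbol's bit-cost is frequency × depth; summing gives 308 bits (equivalently 21 + 33 + 41 + 74 + 139).

308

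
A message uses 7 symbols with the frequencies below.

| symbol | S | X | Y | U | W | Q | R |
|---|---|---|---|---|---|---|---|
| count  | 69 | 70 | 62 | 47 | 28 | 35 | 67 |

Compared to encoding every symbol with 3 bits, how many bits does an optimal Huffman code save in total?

76

Fixed-length: 3 bits × 378 symbols = 1134 bits.
Huffman merges:
combine W(28), Q(35) → 63
combine U(47), Y(62) → 109
combine 63, R(67) → 130
combine S(69), X(70) → 139
combine 109, 130 → 239
combine 139, 239 → 378
Huffman total = 63 + 109 + 130 + 139 + 239 + 378 = 1058 bits.
Saving = 1134 − 1058 = 76 bits.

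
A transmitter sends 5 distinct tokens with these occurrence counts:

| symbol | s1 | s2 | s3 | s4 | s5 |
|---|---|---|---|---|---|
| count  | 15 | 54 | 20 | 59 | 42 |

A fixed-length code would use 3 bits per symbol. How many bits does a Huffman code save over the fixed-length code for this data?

Fixed-length: 3 bits × 190 symbols = 570 bits.
Huffman merges:
s1(15) + s3(20) → 35
35 + s5(42) → 77
s2(54) + s4(59) → 113
77 + 113 → 190
Huffman total = 35 + 77 + 113 + 190 = 415 bits.
Saving = 570 − 415 = 155 bits.

155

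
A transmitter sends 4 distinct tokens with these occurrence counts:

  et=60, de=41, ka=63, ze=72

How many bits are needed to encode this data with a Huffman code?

Build the Huffman tree bottom-up:
de(41) + et(60) → 101
ka(63) + ze(72) → 135
101 + 135 → 236
Each symbol's bit-cost is frequency × depth; summing gives 472 bits (equivalently 101 + 135 + 236).

472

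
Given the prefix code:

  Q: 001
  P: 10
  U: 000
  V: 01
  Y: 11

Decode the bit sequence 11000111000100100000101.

Read left to right; each codeword is recognised as soon as it completes (prefix code):
  11→Y | 000→U | 11→Y | 10→P | 001→Q | 001→Q | 000→U | 001→Q | 01→V
Decoded message: YUYPQQUQV

YUYPQQUQV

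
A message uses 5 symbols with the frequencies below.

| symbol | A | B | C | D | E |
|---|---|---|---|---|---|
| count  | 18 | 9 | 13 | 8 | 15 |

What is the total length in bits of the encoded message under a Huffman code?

143

Greedily combine the two least-frequent nodes:
merge D(8) and B(9): 17
merge C(13) and E(15): 28
merge 17 and A(18): 35
merge 28 and 35: 63
The encoded length is the sum of every internal node's weight: 17 + 28 + 35 + 63 = 143 bits.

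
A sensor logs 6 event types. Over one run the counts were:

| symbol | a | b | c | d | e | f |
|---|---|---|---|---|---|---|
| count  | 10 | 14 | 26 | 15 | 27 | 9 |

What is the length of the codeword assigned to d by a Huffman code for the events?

Huffman merges, smallest pair first:
combine f(9), a(10) → 19
combine b(14), d(15) → 29
combine 19, c(26) → 45
combine e(27), 29 → 56
combine 45, 56 → 101
d's leaf is at depth 3, giving a 3-bit codeword.

3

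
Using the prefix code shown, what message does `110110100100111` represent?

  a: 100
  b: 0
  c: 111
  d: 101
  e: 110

Read left to right; each codeword is recognised as soon as it completes (prefix code):
  110→e | 110→e | 100→a | 100→a | 111→c
Decoded message: eeaac

eeaac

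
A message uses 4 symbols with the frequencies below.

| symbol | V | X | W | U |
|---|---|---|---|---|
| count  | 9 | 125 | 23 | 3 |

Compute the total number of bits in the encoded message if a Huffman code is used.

207

Build the Huffman tree bottom-up:
combine U(3), V(9) → 12
combine 12, W(23) → 35
combine 35, X(125) → 160
The encoded length is the sum of every internal node's weight: 12 + 35 + 160 = 207 bits.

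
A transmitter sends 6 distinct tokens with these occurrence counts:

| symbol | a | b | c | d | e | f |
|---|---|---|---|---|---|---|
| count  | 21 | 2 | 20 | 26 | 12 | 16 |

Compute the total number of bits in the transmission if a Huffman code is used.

Merge the two smallest weights repeatedly:
combine b(2), e(12) → 14
combine 14, f(16) → 30
combine c(20), a(21) → 41
combine d(26), 30 → 56
combine 41, 56 → 97
Each symbol's bit-cost is frequency × depth; summing gives 238 bits (equivalently 14 + 30 + 41 + 56 + 97).

238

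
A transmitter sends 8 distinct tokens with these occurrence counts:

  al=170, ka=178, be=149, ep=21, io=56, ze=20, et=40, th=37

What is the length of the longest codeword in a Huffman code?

5

Merge the two lowest-weight nodes at each step:
merge ze(20) and ep(21): 41
merge th(37) and et(40): 77
merge 41 and io(56): 97
merge 77 and 97: 174
merge be(149) and al(170): 319
merge 174 and ka(178): 352
merge 319 and 352: 671
The rarest symbols sit at the bottom; the longest codeword is 5 bits.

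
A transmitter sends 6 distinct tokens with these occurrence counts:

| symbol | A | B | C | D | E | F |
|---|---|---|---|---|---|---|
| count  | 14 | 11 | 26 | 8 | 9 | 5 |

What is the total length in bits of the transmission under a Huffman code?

Build the Huffman tree bottom-up:
F(5) + D(8) → 13
E(9) + B(11) → 20
13 + A(14) → 27
20 + C(26) → 46
27 + 46 → 73
Total encoded bits = sum of merged weights = 13 + 20 + 27 + 46 + 73 = 179.

179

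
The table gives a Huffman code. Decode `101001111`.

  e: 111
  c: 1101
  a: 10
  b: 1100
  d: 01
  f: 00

aade

Read left to right; each codeword is recognised as soon as it completes (prefix code):
  10→a | 10→a | 01→d | 111→e
Decoded message: aade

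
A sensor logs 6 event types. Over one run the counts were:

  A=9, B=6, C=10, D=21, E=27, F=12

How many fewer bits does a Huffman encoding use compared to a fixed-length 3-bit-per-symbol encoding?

Fixed-length: 3 bits × 85 symbols = 255 bits.
Huffman merges:
merge B(6) and A(9): 15
merge C(10) and F(12): 22
merge 15 and D(21): 36
merge 22 and E(27): 49
merge 36 and 49: 85
Huffman total = 15 + 22 + 36 + 49 + 85 = 207 bits.
Saving = 255 − 207 = 48 bits.

48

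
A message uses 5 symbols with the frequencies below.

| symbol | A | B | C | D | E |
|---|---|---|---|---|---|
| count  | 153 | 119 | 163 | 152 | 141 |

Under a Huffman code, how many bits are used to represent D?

2

Repeatedly merge the two smallest:
combine B(119), E(141) → 260
combine D(152), A(153) → 305
combine C(163), 260 → 423
combine 305, 423 → 728
D's leaf is at depth 2, giving a 2-bit codeword.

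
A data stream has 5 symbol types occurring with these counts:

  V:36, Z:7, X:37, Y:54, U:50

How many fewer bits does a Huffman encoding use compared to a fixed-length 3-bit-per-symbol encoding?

Fixed-length: 3 bits × 184 symbols = 552 bits.
Huffman merges:
Z(7) + V(36) → 43
X(37) + 43 → 80
U(50) + Y(54) → 104
80 + 104 → 184
Huffman total = 43 + 80 + 104 + 184 = 411 bits.
Saving = 552 − 411 = 141 bits.

141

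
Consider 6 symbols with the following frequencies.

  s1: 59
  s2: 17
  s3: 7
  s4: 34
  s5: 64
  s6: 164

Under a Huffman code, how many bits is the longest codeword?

5

Merge the two lowest-weight nodes at each step:
merge s3(7) and s2(17): 24
merge 24 and s4(34): 58
merge 58 and s1(59): 117
merge s5(64) and 117: 181
merge s6(164) and 181: 345
The first pair merged (s3, s2) ends up deepest, at depth 5.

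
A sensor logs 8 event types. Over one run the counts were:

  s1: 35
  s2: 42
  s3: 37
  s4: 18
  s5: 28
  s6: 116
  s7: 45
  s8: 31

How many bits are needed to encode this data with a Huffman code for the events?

986

Build the Huffman tree bottom-up:
s4(18) + s5(28) → 46
s8(31) + s1(35) → 66
s3(37) + s2(42) → 79
s7(45) + 46 → 91
66 + 79 → 145
91 + s6(116) → 207
145 + 207 → 352
Total encoded bits = sum of merged weights = 46 + 66 + 79 + 91 + 145 + 207 + 352 = 986.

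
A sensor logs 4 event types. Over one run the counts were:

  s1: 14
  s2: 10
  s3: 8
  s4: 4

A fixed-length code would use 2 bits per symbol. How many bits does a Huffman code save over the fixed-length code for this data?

Fixed-length: 2 bits × 36 symbols = 72 bits.
Huffman merges:
s4(4) + s3(8) → 12
s2(10) + 12 → 22
s1(14) + 22 → 36
Huffman total = 12 + 22 + 36 = 70 bits.
Saving = 72 − 70 = 2 bits.

2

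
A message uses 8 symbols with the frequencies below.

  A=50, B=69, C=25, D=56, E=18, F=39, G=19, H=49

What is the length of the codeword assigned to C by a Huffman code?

Huffman merges, smallest pair first:
E(18) + G(19) → 37
C(25) + 37 → 62
F(39) + H(49) → 88
A(50) + D(56) → 106
62 + B(69) → 131
88 + 106 → 194
131 + 194 → 325
C sits 3 levels below the root, so its codeword is 3 bits.

3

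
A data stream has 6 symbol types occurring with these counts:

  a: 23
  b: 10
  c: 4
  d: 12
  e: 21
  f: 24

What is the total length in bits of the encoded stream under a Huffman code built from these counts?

228

Greedily combine the two least-frequent nodes:
c(4) + b(10) → 14
d(12) + 14 → 26
e(21) + a(23) → 44
f(24) + 26 → 50
44 + 50 → 94
The encoded length is the sum of every internal node's weight: 14 + 26 + 44 + 50 + 94 = 228 bits.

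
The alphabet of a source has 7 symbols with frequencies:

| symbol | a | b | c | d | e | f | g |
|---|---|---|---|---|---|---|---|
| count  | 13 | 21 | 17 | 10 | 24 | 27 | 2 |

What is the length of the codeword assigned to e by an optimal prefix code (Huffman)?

2

Build the tree from the bottom:
merge g(2) and d(10): 12
merge 12 and a(13): 25
merge c(17) and b(21): 38
merge e(24) and 25: 49
merge f(27) and 38: 65
merge 49 and 65: 114
e sits 2 levels below the root, so its codeword is 2 bits.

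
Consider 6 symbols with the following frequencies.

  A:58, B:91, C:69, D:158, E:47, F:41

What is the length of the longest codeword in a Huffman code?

Merge the two lowest-weight nodes at each step:
F(41) + E(47) → 88
A(58) + C(69) → 127
88 + B(91) → 179
127 + D(158) → 285
179 + 285 → 464
The rarest symbols sit at the bottom; the longest codeword is 3 bits.

3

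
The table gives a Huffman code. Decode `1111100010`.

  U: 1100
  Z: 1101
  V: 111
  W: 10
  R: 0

VURW

Read left to right; each codeword is recognised as soon as it completes (prefix code):
  111→V | 1100→U | 0→R | 10→W
Decoded message: VURW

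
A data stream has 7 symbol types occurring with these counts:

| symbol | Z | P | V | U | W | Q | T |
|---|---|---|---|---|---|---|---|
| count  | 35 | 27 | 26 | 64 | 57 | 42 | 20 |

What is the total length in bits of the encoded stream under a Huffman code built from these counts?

Build the Huffman tree bottom-up:
combine T(20), V(26) → 46
combine P(27), Z(35) → 62
combine Q(42), 46 → 88
combine W(57), 62 → 119
combine U(64), 88 → 152
combine 119, 152 → 271
Each symbol's bit-cost is frequency × depth; summing gives 738 bits (equivalently 46 + 62 + 88 + 119 + 152 + 271).

738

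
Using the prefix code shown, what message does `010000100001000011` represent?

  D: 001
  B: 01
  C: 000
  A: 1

Read left to right; each codeword is recognised as soon as it completes (prefix code):
  01→B | 000→C | 01→B | 000→C | 01→B | 000→C | 01→B | 1→A
Decoded message: BCBCBCBA

BCBCBCBA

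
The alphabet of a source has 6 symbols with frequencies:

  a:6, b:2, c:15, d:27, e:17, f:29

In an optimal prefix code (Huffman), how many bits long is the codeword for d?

Huffman merges, smallest pair first:
combine b(2), a(6) → 8
combine 8, c(15) → 23
combine e(17), 23 → 40
combine d(27), f(29) → 56
combine 40, 56 → 96
The subtree containing d is merged 2 times, so code length = 2.

2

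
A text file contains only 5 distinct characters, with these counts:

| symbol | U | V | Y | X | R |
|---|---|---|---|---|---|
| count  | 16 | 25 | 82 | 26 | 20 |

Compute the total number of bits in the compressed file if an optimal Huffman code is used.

Greedily combine the two least-frequent nodes:
U(16) + R(20) → 36
V(25) + X(26) → 51
36 + 51 → 87
Y(82) + 87 → 169
Each symbol's bit-cost is frequency × depth; summing gives 343 bits (equivalently 36 + 51 + 87 + 169).

343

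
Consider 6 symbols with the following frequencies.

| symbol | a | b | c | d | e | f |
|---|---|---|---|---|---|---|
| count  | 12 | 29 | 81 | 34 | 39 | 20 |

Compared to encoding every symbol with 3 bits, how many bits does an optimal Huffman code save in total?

Fixed-length: 3 bits × 215 symbols = 645 bits.
Huffman merges:
combine a(12), f(20) → 32
combine b(29), 32 → 61
combine d(34), e(39) → 73
combine 61, 73 → 134
combine c(81), 134 → 215
Huffman total = 32 + 61 + 73 + 134 + 215 = 515 bits.
Saving = 645 − 515 = 130 bits.

130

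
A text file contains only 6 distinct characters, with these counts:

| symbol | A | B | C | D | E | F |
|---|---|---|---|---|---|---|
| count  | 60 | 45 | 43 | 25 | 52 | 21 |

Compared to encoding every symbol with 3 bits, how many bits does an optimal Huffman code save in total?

Fixed-length: 3 bits × 246 symbols = 738 bits.
Huffman merges:
merge F(21) and D(25): 46
merge C(43) and B(45): 88
merge 46 and E(52): 98
merge A(60) and 88: 148
merge 98 and 148: 246
Huffman total = 46 + 88 + 98 + 148 + 246 = 626 bits.
Saving = 738 − 626 = 112 bits.

112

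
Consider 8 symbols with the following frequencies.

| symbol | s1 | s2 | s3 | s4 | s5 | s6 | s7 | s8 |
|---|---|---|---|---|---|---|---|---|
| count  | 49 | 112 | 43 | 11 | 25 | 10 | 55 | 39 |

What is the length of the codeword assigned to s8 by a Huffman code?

3

Repeatedly merge the two smallest:
s6(10) + s4(11) → 21
21 + s5(25) → 46
s8(39) + s3(43) → 82
46 + s1(49) → 95
s7(55) + 82 → 137
95 + s2(112) → 207
137 + 207 → 344
s8's leaf is at depth 3, giving a 3-bit codeword.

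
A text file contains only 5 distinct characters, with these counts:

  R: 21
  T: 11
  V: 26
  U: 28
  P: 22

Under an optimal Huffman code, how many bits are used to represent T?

3

Repeatedly merge the two smallest:
T(11) + R(21) → 32
P(22) + V(26) → 48
U(28) + 32 → 60
48 + 60 → 108
T sits 3 levels below the root, so its codeword is 3 bits.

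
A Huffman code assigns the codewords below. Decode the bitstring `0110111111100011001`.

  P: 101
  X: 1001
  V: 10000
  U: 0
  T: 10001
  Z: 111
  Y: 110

Read left to right; each codeword is recognised as soon as it completes (prefix code):
  0→U | 110→Y | 111→Z | 111→Z | 10001→T | 1001→X
Decoded message: UYZZTX

UYZZTX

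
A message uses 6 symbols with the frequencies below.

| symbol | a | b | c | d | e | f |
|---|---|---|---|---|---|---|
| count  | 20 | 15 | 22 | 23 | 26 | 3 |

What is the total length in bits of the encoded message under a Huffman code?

Greedily combine the two least-frequent nodes:
combine f(3), b(15) → 18
combine 18, a(20) → 38
combine c(22), d(23) → 45
combine e(26), 38 → 64
combine 45, 64 → 109
Each symbol's bit-cost is frequency × depth; summing gives 274 bits (equivalently 18 + 38 + 45 + 64 + 109).

274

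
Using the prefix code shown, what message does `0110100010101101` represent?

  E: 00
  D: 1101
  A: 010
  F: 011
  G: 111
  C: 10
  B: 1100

FAECCD

Read left to right; each codeword is recognised as soon as it completes (prefix code):
  011→F | 010→A | 00→E | 10→C | 10→C | 1101→D
Decoded message: FAECCD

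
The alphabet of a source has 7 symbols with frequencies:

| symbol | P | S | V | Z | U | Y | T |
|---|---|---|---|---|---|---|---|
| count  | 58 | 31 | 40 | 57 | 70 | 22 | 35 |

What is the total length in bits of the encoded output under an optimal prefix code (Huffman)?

864

Greedily combine the two least-frequent nodes:
combine Y(22), S(31) → 53
combine T(35), V(40) → 75
combine 53, Z(57) → 110
combine P(58), U(70) → 128
combine 75, 110 → 185
combine 128, 185 → 313
Each symbol's bit-cost is frequency × depth; summing gives 864 bits (equivalently 53 + 75 + 110 + 128 + 185 + 313).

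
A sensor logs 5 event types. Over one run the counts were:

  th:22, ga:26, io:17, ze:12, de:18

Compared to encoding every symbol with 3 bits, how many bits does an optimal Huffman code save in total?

Fixed-length: 3 bits × 95 symbols = 285 bits.
Huffman merges:
combine ze(12), io(17) → 29
combine de(18), th(22) → 40
combine ga(26), 29 → 55
combine 40, 55 → 95
Huffman total = 29 + 40 + 55 + 95 = 219 bits.
Saving = 285 − 219 = 66 bits.

66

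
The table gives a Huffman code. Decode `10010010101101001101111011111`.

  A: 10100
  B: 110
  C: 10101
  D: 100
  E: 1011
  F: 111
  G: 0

Read left to right; each codeword is recognised as soon as it completes (prefix code):
  100→D | 100→D | 10101→C | 10100→A | 110→B | 111→F | 1011→E | 111→F
Decoded message: DDCABFEF

DDCABFEF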